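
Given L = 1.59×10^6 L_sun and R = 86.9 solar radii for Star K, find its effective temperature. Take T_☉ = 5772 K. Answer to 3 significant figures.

2.20×10^4 K

T/T_☉ = (L/L_☉)^(1/4) / (R/R_☉)^(1/2)
T = 5772 × (1.59×10^6)^(1/4) / √(86.9) = 5772 × 35.51 / 9.322 = 2.199×10^4 K.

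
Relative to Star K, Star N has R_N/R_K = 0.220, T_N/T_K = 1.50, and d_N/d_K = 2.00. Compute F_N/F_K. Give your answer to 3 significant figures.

0.0613

L_N/L_K = (R_N/R_K)²(T_N/T_K)⁴ = (0.220)² × (1.50)⁴ = 0.2450.
F_N/F_K = (L_N/L_K)/(d_N/d_K)² = 0.2450 / (2.00)² = 0.06126.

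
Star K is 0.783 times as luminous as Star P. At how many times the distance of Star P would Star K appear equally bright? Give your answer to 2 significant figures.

Equal flux requires L_K/d_K² = L_P/d_P², so d_K/d_P = √(L_K/L_P)
= √(0.783) = 0.8849.

0.88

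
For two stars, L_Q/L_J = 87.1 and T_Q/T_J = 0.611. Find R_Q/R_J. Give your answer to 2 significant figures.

25

L ∝ R²T⁴ gives R ∝ √L / T², so
R_Q/R_J = √(87.1) / (0.611)² = 9.333 / 0.3733 = 25.00.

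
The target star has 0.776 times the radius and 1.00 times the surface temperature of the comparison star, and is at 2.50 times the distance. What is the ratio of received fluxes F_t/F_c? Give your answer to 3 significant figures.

0.0963

L_t/L_c = (R_t/R_c)²(T_t/T_c)⁴ = (0.776)² × (1.00)⁴ = 0.6022.
F_t/F_c = (L_t/L_c)/(d_t/d_c)² = 0.6022 / (2.50)² = 0.09635.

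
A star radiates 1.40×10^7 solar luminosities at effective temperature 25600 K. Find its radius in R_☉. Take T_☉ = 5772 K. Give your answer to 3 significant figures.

R/R_☉ = √(L/L_☉) / (T/T_☉)² = √(1.40×10^7) / (4.435)²
       = 3742 / 19.67 = 190.2.

190 R_☉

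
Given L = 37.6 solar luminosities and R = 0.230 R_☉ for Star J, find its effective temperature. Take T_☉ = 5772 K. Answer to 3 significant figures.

2.98×10^4 K

T/T_☉ = (L/L_☉)^(1/4) / (R/R_☉)^(1/2)
T = 5772 × (37.6)^(1/4) / √(0.230) = 5772 × 2.476 / 0.4796 = 2.980×10^4 K.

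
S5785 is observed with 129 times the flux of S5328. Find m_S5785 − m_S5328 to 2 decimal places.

-5.28

m_S5785 − m_S5328 = −2.5 log₁₀(F_S5785/F_S5328) = −2.5 log₁₀(129) = −2.5 × (2.111) = -5.276.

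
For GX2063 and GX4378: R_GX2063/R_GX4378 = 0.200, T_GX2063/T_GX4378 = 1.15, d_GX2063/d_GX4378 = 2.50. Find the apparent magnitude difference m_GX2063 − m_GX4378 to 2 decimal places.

L_GX2063/L_GX4378 = (0.200)²(1.15)⁴ = 0.06996.
F_GX2063/F_GX4378 = (L_GX2063/L_GX4378)/(d_GX2063/d_GX4378)² = 0.06996/6.250 = 0.01119.
m_GX2063 − m_GX4378 = −2.5 log₁₀(0.01119) = 4.88.

4.88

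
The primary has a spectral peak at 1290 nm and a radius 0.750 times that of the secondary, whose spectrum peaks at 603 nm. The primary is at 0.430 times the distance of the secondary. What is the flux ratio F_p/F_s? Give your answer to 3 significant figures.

Wien's law: T_p/T_s = λ_s/λ_p = 603/1290 = 0.4674.
L_p/L_s = (R_p/R_s)²(T_p/T_s)⁴ = (0.750)²(0.4674)⁴ = 0.02686.
F_p/F_s = (L_p/L_s)/(d_p/d_s)² = 0.02686/(0.430)² = 0.1452.

0.145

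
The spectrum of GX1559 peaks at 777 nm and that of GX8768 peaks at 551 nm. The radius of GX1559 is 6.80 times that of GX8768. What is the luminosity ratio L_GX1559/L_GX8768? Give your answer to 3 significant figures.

Wien's law gives T ∝ 1/λ_max, so T_GX1559/T_GX8768 = λ_GX8768/λ_GX1559 = 551/777 = 0.7091.
Then L ∝ R²T⁴ gives L_GX1559/L_GX8768 = (6.80)² × (0.7091)⁴ = 46.24 × 0.2529 = 11.69.

11.7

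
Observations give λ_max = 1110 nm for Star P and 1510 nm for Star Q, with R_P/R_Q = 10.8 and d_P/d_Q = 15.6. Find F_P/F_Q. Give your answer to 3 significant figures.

1.64

Wien's law: T_P/T_Q = λ_Q/λ_P = 1510/1110 = 1.360.
L_P/L_Q = (R_P/R_Q)²(T_P/T_Q)⁴ = (10.8)²(1.360)⁴ = 399.5.
F_P/F_Q = (L_P/L_Q)/(d_P/d_Q)² = 399.5/(15.6)² = 1.641.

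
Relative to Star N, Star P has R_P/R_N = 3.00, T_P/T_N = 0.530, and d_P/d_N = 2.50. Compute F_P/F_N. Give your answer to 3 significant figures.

L_P/L_N = (R_P/R_N)²(T_P/T_N)⁴ = (3.00)² × (0.530)⁴ = 0.7101.
F_P/F_N = (L_P/L_N)/(d_P/d_N)² = 0.7101 / (2.50)² = 0.1136.

0.114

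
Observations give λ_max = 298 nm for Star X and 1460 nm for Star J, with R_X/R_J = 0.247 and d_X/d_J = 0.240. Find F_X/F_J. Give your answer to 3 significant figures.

610

Wien's law: T_X/T_J = λ_J/λ_X = 1460/298 = 4.899.
L_X/L_J = (R_X/R_J)²(T_X/T_J)⁴ = (0.247)²(4.899)⁴ = 35.15.
F_X/F_J = (L_X/L_J)/(d_X/d_J)² = 35.15/(0.240)² = 610.3.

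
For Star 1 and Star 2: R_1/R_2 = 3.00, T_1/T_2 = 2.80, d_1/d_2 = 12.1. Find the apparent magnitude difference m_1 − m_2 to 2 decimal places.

-1.44

L_1/L_2 = (3.00)²(2.80)⁴ = 553.2.
F_1/F_2 = (L_1/L_2)/(d_1/d_2)² = 553.2/146.4 = 3.778.
m_1 − m_2 = −2.5 log₁₀(3.778) = -1.44.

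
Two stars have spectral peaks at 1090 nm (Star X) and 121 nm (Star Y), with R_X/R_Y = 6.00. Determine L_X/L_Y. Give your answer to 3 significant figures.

0.00547

Wien's law gives T ∝ 1/λ_max, so T_X/T_Y = λ_Y/λ_X = 121/1090 = 0.1110.
Then L ∝ R²T⁴ gives L_X/L_Y = (6.00)² × (0.1110)⁴ = 36.00 × 1.519×10^-4 = 0.005467.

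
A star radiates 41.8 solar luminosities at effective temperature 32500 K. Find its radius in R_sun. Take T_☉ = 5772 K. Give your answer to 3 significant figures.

R/R_☉ = √(L/L_☉) / (T/T_☉)² = √(41.8) / (5.631)²
       = 6.465 / 31.70 = 0.2039.

0.204 R_sun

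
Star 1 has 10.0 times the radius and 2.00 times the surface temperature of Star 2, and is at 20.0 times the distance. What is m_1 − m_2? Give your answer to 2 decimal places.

L_1/L_2 = (10.0)²(2.00)⁴ = 1600.
F_1/F_2 = (L_1/L_2)/(d_1/d_2)² = 1600/400.0 = 4.000.
m_1 − m_2 = −2.5 log₁₀(4.000) = -1.51.

-1.51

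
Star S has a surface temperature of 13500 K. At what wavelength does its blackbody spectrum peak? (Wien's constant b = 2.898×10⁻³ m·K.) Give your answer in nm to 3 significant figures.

λ_max = b/T = 2.898×10⁻³ / 13500 = 2.15×10^-7 m = 214.7 nm.

215 nm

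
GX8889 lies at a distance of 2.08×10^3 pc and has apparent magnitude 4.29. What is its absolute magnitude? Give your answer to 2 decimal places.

-7.30

M = m − 5 log₁₀(d/10 pc) = 4.29 − 5 log₁₀(2.08×10^3/10)
  = 4.29 − 5 × 2.318 = 4.29 − 11.59 = -7.30.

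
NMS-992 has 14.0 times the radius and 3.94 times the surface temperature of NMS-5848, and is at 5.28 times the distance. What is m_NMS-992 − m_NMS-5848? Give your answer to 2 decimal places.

L_NMS-992/L_NMS-5848 = (14.0)²(3.94)⁴ = 4.723×10^4.
F_NMS-992/F_NMS-5848 = (L_NMS-992/L_NMS-5848)/(d_NMS-992/d_NMS-5848)² = 4.723×10^4/27.88 = 1694.
m_NMS-992 − m_NMS-5848 = −2.5 log₁₀(1694) = -8.07.

-8.07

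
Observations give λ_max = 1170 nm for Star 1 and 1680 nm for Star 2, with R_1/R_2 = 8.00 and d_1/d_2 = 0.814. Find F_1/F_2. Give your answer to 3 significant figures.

411

Wien's law: T_1/T_2 = λ_2/λ_1 = 1680/1170 = 1.436.
L_1/L_2 = (R_1/R_2)²(T_1/T_2)⁴ = (8.00)²(1.436)⁴ = 272.1.
F_1/F_2 = (L_1/L_2)/(d_1/d_2)² = 272.1/(0.814)² = 410.6.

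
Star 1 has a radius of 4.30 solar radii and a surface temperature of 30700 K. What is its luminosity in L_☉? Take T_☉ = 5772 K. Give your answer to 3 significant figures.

L/L_☉ = (R/R_☉)² (T/T_☉)⁴ = (4.30)² × (30700/5772)⁴
       = 18.49 × (5.319)⁴ = 18.49 × 800.3 = 1.480×10^4.

1.48×10^4 L_☉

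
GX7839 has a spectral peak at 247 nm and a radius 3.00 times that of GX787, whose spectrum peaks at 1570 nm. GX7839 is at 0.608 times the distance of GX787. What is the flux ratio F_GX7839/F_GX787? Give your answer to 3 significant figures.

3.97×10^4

Wien's law: T_GX7839/T_GX787 = λ_GX787/λ_GX7839 = 1570/247 = 6.356.
L_GX7839/L_GX787 = (R_GX7839/R_GX787)²(T_GX7839/T_GX787)⁴ = (3.00)²(6.356)⁴ = 1.469×10^4.
F_GX7839/F_GX787 = (L_GX7839/L_GX787)/(d_GX7839/d_GX787)² = 1.469×10^4/(0.608)² = 3.974×10^4.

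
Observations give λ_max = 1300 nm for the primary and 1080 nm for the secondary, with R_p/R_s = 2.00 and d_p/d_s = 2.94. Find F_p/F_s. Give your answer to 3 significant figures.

0.220

Wien's law: T_p/T_s = λ_s/λ_p = 1080/1300 = 0.8308.
L_p/L_s = (R_p/R_s)²(T_p/T_s)⁴ = (2.00)²(0.8308)⁴ = 1.905.
F_p/F_s = (L_p/L_s)/(d_p/d_s)² = 1.905/(2.94)² = 0.2204.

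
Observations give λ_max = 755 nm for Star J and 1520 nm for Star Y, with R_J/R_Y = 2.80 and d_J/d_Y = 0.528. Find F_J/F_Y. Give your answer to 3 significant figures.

Wien's law: T_J/T_Y = λ_Y/λ_J = 1520/755 = 2.013.
L_J/L_Y = (R_J/R_Y)²(T_J/T_Y)⁴ = (2.80)²(2.013)⁴ = 128.8.
F_J/F_Y = (L_J/L_Y)/(d_J/d_Y)² = 128.8/(0.528)² = 462.0.

462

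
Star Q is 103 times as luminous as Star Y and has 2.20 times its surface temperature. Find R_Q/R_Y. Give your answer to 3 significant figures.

L ∝ R²T⁴ gives R ∝ √L / T², so
R_Q/R_Y = √(103) / (2.20)² = 10.15 / 4.840 = 2.097.

2.10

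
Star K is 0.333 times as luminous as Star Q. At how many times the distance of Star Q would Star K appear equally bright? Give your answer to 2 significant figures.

0.58

Equal flux requires L_K/d_K² = L_Q/d_Q², so d_K/d_Q = √(L_K/L_Q)
= √(0.333) = 0.5771.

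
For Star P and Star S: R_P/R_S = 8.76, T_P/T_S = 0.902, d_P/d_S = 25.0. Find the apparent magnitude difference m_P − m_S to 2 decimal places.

2.73

L_P/L_S = (8.76)²(0.902)⁴ = 50.80.
F_P/F_S = (L_P/L_S)/(d_P/d_S)² = 50.80/625.0 = 0.08127.
m_P − m_S = −2.5 log₁₀(0.08127) = 2.73.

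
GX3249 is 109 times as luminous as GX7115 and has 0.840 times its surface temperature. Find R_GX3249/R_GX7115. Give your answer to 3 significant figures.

L ∝ R²T⁴ gives R ∝ √L / T², so
R_GX3249/R_GX7115 = √(109) / (0.840)² = 10.44 / 0.7056 = 14.80.

14.8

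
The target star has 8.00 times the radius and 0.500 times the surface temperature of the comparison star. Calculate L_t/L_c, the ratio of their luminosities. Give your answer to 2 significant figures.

From the Stefan–Boltzmann law, L ∝ R²T⁴, so
L_t/L_c = (R_t/R_c)² (T_t/T_c)⁴ = (8.00)² × (0.500)⁴ = 64.00 × 0.06250 = 4.000.

4.0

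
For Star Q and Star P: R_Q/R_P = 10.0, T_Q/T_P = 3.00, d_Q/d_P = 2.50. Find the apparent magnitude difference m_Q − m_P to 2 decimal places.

L_Q/L_P = (10.0)²(3.00)⁴ = 8100.
F_Q/F_P = (L_Q/L_P)/(d_Q/d_P)² = 8100/6.250 = 1296.
m_Q − m_P = −2.5 log₁₀(1296) = -7.78.

-7.78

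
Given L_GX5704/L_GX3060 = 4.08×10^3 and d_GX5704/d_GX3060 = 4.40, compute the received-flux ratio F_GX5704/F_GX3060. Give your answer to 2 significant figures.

2.1×10^2

F = L/(4πd²), so F_GX5704/F_GX3060 = (L_GX5704/L_GX3060) / (d_GX5704/d_GX3060)²
= 4.08×10^3 / (4.40)² = 4.08×10^3 / 19.36 = 210.7.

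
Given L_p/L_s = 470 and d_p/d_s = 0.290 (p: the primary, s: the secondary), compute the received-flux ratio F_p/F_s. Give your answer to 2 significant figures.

F = L/(4πd²), so F_p/F_s = (L_p/L_s) / (d_p/d_s)²
= 470 / (0.290)² = 470 / 0.08410 = 5589.

5.6×10^3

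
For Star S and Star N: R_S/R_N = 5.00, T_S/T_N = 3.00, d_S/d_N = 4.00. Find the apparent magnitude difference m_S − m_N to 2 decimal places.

-5.26

L_S/L_N = (5.00)²(3.00)⁴ = 2025.
F_S/F_N = (L_S/L_N)/(d_S/d_N)² = 2025/16.00 = 126.6.
m_S − m_N = −2.5 log₁₀(126.6) = -5.26.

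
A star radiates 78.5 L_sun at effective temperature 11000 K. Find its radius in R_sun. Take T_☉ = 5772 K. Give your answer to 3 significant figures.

R/R_☉ = √(L/L_☉) / (T/T_☉)² = √(78.5) / (1.906)²
       = 8.860 / 3.632 = 2.440.

2.44 R_sun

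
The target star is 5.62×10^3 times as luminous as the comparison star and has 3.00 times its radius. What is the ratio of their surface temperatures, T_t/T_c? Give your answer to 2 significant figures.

L ∝ R²T⁴ gives T ∝ (L/R²)^(1/4), so
T_t/T_c = (5.62×10^3 / 3.00²)^(1/4) = (624.4)^(1/4) = 4.999.

5.0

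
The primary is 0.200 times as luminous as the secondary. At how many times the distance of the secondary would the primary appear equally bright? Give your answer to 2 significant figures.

0.45

Equal flux requires L_p/d_p² = L_s/d_s², so d_p/d_s = √(L_p/L_s)
= √(0.200) = 0.4472.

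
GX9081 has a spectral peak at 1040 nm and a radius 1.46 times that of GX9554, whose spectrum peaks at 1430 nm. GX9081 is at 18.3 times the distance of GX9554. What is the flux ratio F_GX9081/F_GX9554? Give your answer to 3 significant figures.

Wien's law: T_GX9081/T_GX9554 = λ_GX9554/λ_GX9081 = 1430/1040 = 1.375.
L_GX9081/L_GX9554 = (R_GX9081/R_GX9554)²(T_GX9081/T_GX9554)⁴ = (1.46)²(1.375)⁴ = 7.619.
F_GX9081/F_GX9554 = (L_GX9081/L_GX9554)/(d_GX9081/d_GX9554)² = 7.619/(18.3)² = 0.02275.

0.0228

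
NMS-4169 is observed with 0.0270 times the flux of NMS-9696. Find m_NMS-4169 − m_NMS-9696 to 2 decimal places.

3.92

m_NMS-4169 − m_NMS-9696 = −2.5 log₁₀(F_NMS-4169/F_NMS-9696) = −2.5 log₁₀(0.0270) = −2.5 × (-1.569) = 3.922.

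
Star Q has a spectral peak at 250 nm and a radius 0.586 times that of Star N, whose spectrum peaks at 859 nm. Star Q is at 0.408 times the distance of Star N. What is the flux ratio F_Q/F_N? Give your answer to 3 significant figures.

288

Wien's law: T_Q/T_N = λ_N/λ_Q = 859/250 = 3.436.
L_Q/L_N = (R_Q/R_N)²(T_Q/T_N)⁴ = (0.586)²(3.436)⁴ = 47.86.
F_Q/F_N = (L_Q/L_N)/(d_Q/d_N)² = 47.86/(0.408)² = 287.5.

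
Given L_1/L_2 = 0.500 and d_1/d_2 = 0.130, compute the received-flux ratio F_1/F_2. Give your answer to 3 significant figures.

29.6

F = L/(4πd²), so F_1/F_2 = (L_1/L_2) / (d_1/d_2)²
= 0.500 / (0.130)² = 0.500 / 0.01690 = 29.59.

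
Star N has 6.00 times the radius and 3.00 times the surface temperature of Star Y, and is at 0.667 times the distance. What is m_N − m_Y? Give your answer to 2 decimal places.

L_N/L_Y = (6.00)²(3.00)⁴ = 2916.
F_N/F_Y = (L_N/L_Y)/(d_N/d_Y)² = 2916/0.4449 = 6554.
m_N − m_Y = −2.5 log₁₀(6554) = -9.54.

-9.54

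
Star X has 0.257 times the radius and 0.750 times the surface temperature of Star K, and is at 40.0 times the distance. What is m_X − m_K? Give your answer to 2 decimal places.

12.21

L_X/L_K = (0.257)²(0.750)⁴ = 0.02090.
F_X/F_K = (L_X/L_K)/(d_X/d_K)² = 0.02090/1600 = 1.306×10^-5.
m_X − m_K = −2.5 log₁₀(1.306×10^-5) = 12.21.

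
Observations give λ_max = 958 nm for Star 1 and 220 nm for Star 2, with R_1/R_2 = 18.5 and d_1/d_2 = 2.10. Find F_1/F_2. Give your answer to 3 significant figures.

Wien's law: T_1/T_2 = λ_2/λ_1 = 220/958 = 0.2296.
L_1/L_2 = (R_1/R_2)²(T_1/T_2)⁴ = (18.5)²(0.2296)⁴ = 0.9519.
F_1/F_2 = (L_1/L_2)/(d_1/d_2)² = 0.9519/(2.10)² = 0.2158.

0.216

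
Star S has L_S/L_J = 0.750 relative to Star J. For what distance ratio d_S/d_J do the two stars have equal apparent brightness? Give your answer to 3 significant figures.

Equal flux requires L_S/d_S² = L_J/d_J², so d_S/d_J = √(L_S/L_J)
= √(0.750) = 0.8660.

0.866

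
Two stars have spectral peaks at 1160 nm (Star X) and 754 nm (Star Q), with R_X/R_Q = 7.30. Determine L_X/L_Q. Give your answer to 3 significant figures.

Wien's law gives T ∝ 1/λ_max, so T_X/T_Q = λ_Q/λ_X = 754/1160 = 0.6500.
Then L ∝ R²T⁴ gives L_X/L_Q = (7.30)² × (0.6500)⁴ = 53.29 × 0.1785 = 9.513.

9.51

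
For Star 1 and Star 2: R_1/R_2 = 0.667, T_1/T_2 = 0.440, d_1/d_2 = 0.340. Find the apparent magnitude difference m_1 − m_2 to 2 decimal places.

2.10

L_1/L_2 = (0.667)²(0.440)⁴ = 0.01667.
F_1/F_2 = (L_1/L_2)/(d_1/d_2)² = 0.01667/0.1156 = 0.1442.
m_1 − m_2 = −2.5 log₁₀(0.1442) = 2.10.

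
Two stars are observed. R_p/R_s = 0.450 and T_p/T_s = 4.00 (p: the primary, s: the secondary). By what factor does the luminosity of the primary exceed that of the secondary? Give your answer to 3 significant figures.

From the Stefan–Boltzmann law, L ∝ R²T⁴, so
L_p/L_s = (R_p/R_s)² (T_p/T_s)⁴ = (0.450)² × (4.00)⁴ = 0.2025 × 256.0 = 51.84.

51.8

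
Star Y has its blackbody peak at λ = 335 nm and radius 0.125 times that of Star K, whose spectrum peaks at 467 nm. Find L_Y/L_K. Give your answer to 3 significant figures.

0.0590

Wien's law gives T ∝ 1/λ_max, so T_Y/T_K = λ_K/λ_Y = 467/335 = 1.394.
Then L ∝ R²T⁴ gives L_Y/L_K = (0.125)² × (1.394)⁴ = 0.01562 × 3.776 = 0.05901.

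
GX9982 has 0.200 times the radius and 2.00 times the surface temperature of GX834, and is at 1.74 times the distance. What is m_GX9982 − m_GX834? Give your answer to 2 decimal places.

1.69

L_GX9982/L_GX834 = (0.200)²(2.00)⁴ = 0.6400.
F_GX9982/F_GX834 = (L_GX9982/L_GX834)/(d_GX9982/d_GX834)² = 0.6400/3.028 = 0.2114.
m_GX9982 − m_GX834 = −2.5 log₁₀(0.2114) = 1.69.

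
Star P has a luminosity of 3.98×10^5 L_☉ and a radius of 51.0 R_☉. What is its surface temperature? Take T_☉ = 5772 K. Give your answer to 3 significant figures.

2.03×10^4 K

T/T_☉ = (L/L_☉)^(1/4) / (R/R_☉)^(1/2)
T = 5772 × (3.98×10^5)^(1/4) / √(51.0) = 5772 × 25.12 / 7.141 = 2.030×10^4 K.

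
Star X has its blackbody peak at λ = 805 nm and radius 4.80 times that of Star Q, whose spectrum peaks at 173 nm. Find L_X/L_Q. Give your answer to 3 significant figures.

Wien's law gives T ∝ 1/λ_max, so T_X/T_Q = λ_Q/λ_X = 173/805 = 0.2149.
Then L ∝ R²T⁴ gives L_X/L_Q = (4.80)² × (0.2149)⁴ = 23.04 × 0.002133 = 0.04915.

0.0491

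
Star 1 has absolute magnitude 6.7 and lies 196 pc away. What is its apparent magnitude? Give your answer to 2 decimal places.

13.16

m = M + 5 log₁₀(d/10 pc) = 6.7 + 5 log₁₀(196/10)
  = 6.7 + 5 × 1.292 = 6.7 + 6.46 = 13.16.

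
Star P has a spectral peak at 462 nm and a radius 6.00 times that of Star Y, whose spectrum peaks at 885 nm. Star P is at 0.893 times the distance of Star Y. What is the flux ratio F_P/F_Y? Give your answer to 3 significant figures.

Wien's law: T_P/T_Y = λ_Y/λ_P = 885/462 = 1.916.
L_P/L_Y = (R_P/R_Y)²(T_P/T_Y)⁴ = (6.00)²(1.916)⁴ = 484.7.
F_P/F_Y = (L_P/L_Y)/(d_P/d_Y)² = 484.7/(0.893)² = 607.9.

608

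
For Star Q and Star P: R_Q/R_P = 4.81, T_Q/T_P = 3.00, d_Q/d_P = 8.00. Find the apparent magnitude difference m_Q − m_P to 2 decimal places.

L_Q/L_P = (4.81)²(3.00)⁴ = 1874.
F_Q/F_P = (L_Q/L_P)/(d_Q/d_P)² = 1874/64.00 = 29.28.
m_Q − m_P = −2.5 log₁₀(29.28) = -3.67.

-3.67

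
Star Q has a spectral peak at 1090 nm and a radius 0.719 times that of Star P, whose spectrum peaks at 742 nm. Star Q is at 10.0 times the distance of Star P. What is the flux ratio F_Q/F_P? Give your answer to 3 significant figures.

Wien's law: T_Q/T_P = λ_P/λ_Q = 742/1090 = 0.6807.
L_Q/L_P = (R_Q/R_P)²(T_Q/T_P)⁴ = (0.719)²(0.6807)⁴ = 0.1110.
F_Q/F_P = (L_Q/L_P)/(d_Q/d_P)² = 0.1110/(10.0)² = 0.001110.

0.00111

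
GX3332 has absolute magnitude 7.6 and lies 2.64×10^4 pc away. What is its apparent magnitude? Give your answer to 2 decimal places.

m = M + 5 log₁₀(d/10 pc) = 7.6 + 5 log₁₀(2.64×10^4/10)
  = 7.6 + 5 × 3.422 = 7.6 + 17.11 = 24.71.

24.71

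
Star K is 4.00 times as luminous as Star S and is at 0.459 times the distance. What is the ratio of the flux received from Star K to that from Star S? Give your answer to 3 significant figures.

F = L/(4πd²), so F_K/F_S = (L_K/L_S) / (d_K/d_S)²
= 4.00 / (0.459)² = 4.00 / 0.2107 = 18.99.

19.0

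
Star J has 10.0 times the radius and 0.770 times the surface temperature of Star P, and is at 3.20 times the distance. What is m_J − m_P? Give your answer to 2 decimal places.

L_J/L_P = (10.0)²(0.770)⁴ = 35.15.
F_J/F_P = (L_J/L_P)/(d_J/d_P)² = 35.15/10.24 = 3.433.
m_J − m_P = −2.5 log₁₀(3.433) = -1.34.

-1.34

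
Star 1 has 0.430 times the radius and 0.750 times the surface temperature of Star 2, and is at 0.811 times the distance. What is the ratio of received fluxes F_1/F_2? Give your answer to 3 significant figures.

L_1/L_2 = (R_1/R_2)²(T_1/T_2)⁴ = (0.430)² × (0.750)⁴ = 0.05850.
F_1/F_2 = (L_1/L_2)/(d_1/d_2)² = 0.05850 / (0.811)² = 0.08895.

0.0889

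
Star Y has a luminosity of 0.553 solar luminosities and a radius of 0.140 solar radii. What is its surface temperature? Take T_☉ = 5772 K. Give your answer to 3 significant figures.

1.33×10^4 K

T/T_☉ = (L/L_☉)^(1/4) / (R/R_☉)^(1/2)
T = 5772 × (0.553)^(1/4) / √(0.140) = 5772 × 0.8623 / 0.3742 = 1.330×10^4 K.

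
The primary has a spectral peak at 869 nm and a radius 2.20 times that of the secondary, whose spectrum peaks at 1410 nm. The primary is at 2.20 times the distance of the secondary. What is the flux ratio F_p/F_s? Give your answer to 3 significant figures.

6.93

Wien's law: T_p/T_s = λ_s/λ_p = 1410/869 = 1.623.
L_p/L_s = (R_p/R_s)²(T_p/T_s)⁴ = (2.20)²(1.623)⁴ = 33.55.
F_p/F_s = (L_p/L_s)/(d_p/d_s)² = 33.55/(2.20)² = 6.931.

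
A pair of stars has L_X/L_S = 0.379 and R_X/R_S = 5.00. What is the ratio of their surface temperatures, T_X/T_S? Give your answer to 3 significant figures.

L ∝ R²T⁴ gives T ∝ (L/R²)^(1/4), so
T_X/T_S = (0.379 / 5.00²)^(1/4) = (0.01516)^(1/4) = 0.3509.

0.351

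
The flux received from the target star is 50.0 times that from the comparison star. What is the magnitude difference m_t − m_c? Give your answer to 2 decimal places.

-4.25

m_t − m_c = −2.5 log₁₀(F_t/F_c) = −2.5 log₁₀(50.0) = −2.5 × (1.699) = -4.247.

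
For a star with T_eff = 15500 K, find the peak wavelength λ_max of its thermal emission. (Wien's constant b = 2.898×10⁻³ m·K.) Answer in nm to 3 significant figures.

187 nm

λ_max = b/T = 2.898×10⁻³ / 15500 = 1.87×10^-7 m = 187.0 nm.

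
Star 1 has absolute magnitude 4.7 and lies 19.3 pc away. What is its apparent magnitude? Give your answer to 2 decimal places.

6.13

m = M + 5 log₁₀(d/10 pc) = 4.7 + 5 log₁₀(19.3/10)
  = 4.7 + 5 × 0.286 = 4.7 + 1.43 = 6.13.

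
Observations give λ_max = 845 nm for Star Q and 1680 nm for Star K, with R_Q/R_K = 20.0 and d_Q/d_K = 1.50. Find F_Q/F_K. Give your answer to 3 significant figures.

2.78×10^3

Wien's law: T_Q/T_K = λ_K/λ_Q = 1680/845 = 1.988.
L_Q/L_K = (R_Q/R_K)²(T_Q/T_K)⁴ = (20.0)²(1.988)⁴ = 6250.
F_Q/F_K = (L_Q/L_K)/(d_Q/d_K)² = 6250/(1.50)² = 2778.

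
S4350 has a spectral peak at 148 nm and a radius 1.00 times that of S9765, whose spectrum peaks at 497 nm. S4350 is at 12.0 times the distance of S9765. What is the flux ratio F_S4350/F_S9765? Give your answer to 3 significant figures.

Wien's law: T_S4350/T_S9765 = λ_S9765/λ_S4350 = 497/148 = 3.358.
L_S4350/L_S9765 = (R_S4350/R_S9765)²(T_S4350/T_S9765)⁴ = (1.00)²(3.358)⁴ = 127.2.
F_S4350/F_S9765 = (L_S4350/L_S9765)/(d_S4350/d_S9765)² = 127.2/(12.0)² = 0.8831.

0.883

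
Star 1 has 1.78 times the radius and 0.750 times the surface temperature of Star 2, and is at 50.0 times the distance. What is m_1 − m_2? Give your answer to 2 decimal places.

8.49

L_1/L_2 = (1.78)²(0.750)⁴ = 1.003.
F_1/F_2 = (L_1/L_2)/(d_1/d_2)² = 1.003/2500 = 4.010×10^-4.
m_1 − m_2 = −2.5 log₁₀(4.010×10^-4) = 8.49.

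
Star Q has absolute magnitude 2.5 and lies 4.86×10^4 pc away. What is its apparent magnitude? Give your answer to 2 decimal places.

20.93

m = M + 5 log₁₀(d/10 pc) = 2.5 + 5 log₁₀(4.86×10^4/10)
  = 2.5 + 5 × 3.687 = 2.5 + 18.43 = 20.93.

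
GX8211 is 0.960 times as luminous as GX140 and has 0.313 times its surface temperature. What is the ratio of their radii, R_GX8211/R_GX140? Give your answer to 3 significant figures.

L ∝ R²T⁴ gives R ∝ √L / T², so
R_GX8211/R_GX140 = √(0.960) / (0.313)² = 0.9798 / 0.09797 = 10.00.

10.0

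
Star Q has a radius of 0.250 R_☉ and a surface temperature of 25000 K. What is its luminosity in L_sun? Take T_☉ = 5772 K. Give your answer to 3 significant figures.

L/L_☉ = (R/R_☉)² (T/T_☉)⁴ = (0.250)² × (25000/5772)⁴
       = 0.06250 × (4.331)⁴ = 0.06250 × 351.9 = 22.00.

22.0 L_sun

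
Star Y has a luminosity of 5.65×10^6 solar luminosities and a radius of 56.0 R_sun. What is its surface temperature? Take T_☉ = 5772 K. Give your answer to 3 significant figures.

T/T_☉ = (L/L_☉)^(1/4) / (R/R_☉)^(1/2)
T = 5772 × (5.65×10^6)^(1/4) / √(56.0) = 5772 × 48.75 / 7.483 = 3.760×10^4 K.

3.76×10^4 K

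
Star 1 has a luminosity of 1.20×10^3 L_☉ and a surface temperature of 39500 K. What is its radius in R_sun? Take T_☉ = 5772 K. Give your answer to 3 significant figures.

R/R_☉ = √(L/L_☉) / (T/T_☉)² = √(1.20×10^3) / (6.843)²
       = 34.64 / 46.83 = 0.7397.

0.740 R_sun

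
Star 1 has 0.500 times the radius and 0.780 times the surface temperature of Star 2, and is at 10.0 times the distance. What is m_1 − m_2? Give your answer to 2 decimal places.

L_1/L_2 = (0.500)²(0.780)⁴ = 0.09254.
F_1/F_2 = (L_1/L_2)/(d_1/d_2)² = 0.09254/100.0 = 9.254×10^-4.
m_1 − m_2 = −2.5 log₁₀(9.254×10^-4) = 7.58.

7.58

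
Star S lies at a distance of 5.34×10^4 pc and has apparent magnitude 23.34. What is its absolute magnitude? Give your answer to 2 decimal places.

M = m − 5 log₁₀(d/10 pc) = 23.34 − 5 log₁₀(5.34×10^4/10)
  = 23.34 − 5 × 3.728 = 23.34 − 18.64 = 4.70.

4.70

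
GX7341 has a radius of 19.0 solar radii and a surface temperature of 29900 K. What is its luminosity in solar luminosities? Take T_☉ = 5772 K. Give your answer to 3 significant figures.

2.60×10^5 solar luminosities

L/L_☉ = (R/R_☉)² (T/T_☉)⁴ = (19.0)² × (29900/5772)⁴
       = 361.0 × (5.180)⁴ = 361.0 × 720.1 = 2.599×10^5.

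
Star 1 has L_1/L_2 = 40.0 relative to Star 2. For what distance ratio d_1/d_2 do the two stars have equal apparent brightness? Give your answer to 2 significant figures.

Equal flux requires L_1/d_1² = L_2/d_2², so d_1/d_2 = √(L_1/L_2)
= √(40.0) = 6.325.

6.3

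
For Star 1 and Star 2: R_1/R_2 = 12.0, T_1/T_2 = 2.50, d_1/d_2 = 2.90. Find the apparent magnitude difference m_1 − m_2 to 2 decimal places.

L_1/L_2 = (12.0)²(2.50)⁴ = 5625.
F_1/F_2 = (L_1/L_2)/(d_1/d_2)² = 5625/8.410 = 668.8.
m_1 − m_2 = −2.5 log₁₀(668.8) = -7.06.

-7.06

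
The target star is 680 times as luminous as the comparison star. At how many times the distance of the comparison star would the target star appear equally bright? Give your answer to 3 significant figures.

26.1

Equal flux requires L_t/d_t² = L_c/d_c², so d_t/d_c = √(L_t/L_c)
= √(680) = 26.08.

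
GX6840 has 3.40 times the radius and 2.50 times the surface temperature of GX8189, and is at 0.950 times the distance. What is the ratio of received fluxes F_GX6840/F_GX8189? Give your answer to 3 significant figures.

500

L_GX6840/L_GX8189 = (R_GX6840/R_GX8189)²(T_GX6840/T_GX8189)⁴ = (3.40)² × (2.50)⁴ = 451.6.
F_GX6840/F_GX8189 = (L_GX6840/L_GX8189)/(d_GX6840/d_GX8189)² = 451.6 / (0.950)² = 500.3.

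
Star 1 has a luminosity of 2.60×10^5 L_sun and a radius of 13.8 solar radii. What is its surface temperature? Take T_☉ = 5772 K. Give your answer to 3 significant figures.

T/T_☉ = (L/L_☉)^(1/4) / (R/R_☉)^(1/2)
T = 5772 × (2.60×10^5)^(1/4) / √(13.8) = 5772 × 22.58 / 3.715 = 3.509×10^4 K.

3.51×10^4 K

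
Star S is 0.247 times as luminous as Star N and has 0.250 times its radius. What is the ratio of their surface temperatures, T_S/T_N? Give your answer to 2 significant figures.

L ∝ R²T⁴ gives T ∝ (L/R²)^(1/4), so
T_S/T_N = (0.247 / 0.250²)^(1/4) = (3.952)^(1/4) = 1.410.

1.4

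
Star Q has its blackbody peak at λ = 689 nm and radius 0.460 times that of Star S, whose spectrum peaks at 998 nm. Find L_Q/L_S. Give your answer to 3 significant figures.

Wien's law gives T ∝ 1/λ_max, so T_Q/T_S = λ_S/λ_Q = 998/689 = 1.448.
Then L ∝ R²T⁴ gives L_Q/L_S = (0.460)² × (1.448)⁴ = 0.2116 × 4.402 = 0.9315.

0.931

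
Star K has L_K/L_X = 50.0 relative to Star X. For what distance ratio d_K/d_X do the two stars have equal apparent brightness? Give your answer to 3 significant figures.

7.07

Equal flux requires L_K/d_K² = L_X/d_X², so d_K/d_X = √(L_K/L_X)
= √(50.0) = 7.071.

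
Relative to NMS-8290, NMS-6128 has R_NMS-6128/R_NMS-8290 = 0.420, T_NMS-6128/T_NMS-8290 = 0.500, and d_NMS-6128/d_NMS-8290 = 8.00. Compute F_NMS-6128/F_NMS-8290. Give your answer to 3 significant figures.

L_NMS-6128/L_NMS-8290 = (R_NMS-6128/R_NMS-8290)²(T_NMS-6128/T_NMS-8290)⁴ = (0.420)² × (0.500)⁴ = 0.01102.
F_NMS-6128/F_NMS-8290 = (L_NMS-6128/L_NMS-8290)/(d_NMS-6128/d_NMS-8290)² = 0.01102 / (8.00)² = 1.723×10^-4.

1.72×10^-4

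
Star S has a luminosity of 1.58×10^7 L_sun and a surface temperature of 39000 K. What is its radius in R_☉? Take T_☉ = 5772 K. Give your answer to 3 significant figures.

R/R_☉ = √(L/L_☉) / (T/T_☉)² = √(1.58×10^7) / (6.757)²
       = 3975 / 45.65 = 87.07.

87.1 R_☉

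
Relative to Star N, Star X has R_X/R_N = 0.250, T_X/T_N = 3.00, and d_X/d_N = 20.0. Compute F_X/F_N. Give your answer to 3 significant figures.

0.0127

L_X/L_N = (R_X/R_N)²(T_X/T_N)⁴ = (0.250)² × (3.00)⁴ = 5.062.
F_X/F_N = (L_X/L_N)/(d_X/d_N)² = 5.062 / (20.0)² = 0.01266.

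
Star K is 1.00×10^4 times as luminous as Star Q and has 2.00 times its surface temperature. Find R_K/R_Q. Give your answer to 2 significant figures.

L ∝ R²T⁴ gives R ∝ √L / T², so
R_K/R_Q = √(1.00×10^4) / (2.00)² = 100.0 / 4.000 = 25.00.

25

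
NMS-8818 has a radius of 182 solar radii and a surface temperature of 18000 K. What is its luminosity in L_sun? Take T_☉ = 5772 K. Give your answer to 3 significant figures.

L/L_☉ = (R/R_☉)² (T/T_☉)⁴ = (182)² × (18000/5772)⁴
       = 3.312×10^4 × (3.119)⁴ = 3.312×10^4 × 94.58 = 3.133×10^6.

3.13×10^6 L_sun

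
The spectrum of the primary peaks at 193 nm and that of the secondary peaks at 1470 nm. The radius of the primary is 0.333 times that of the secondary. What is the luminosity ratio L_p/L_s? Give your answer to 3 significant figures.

373

Wien's law gives T ∝ 1/λ_max, so T_p/T_s = λ_s/λ_p = 1470/193 = 7.617.
Then L ∝ R²T⁴ gives L_p/L_s = (0.333)² × (7.617)⁴ = 0.1109 × 3365 = 373.2.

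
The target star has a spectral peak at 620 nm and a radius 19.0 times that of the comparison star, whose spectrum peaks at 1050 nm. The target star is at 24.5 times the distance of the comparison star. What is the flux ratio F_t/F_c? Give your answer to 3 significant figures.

Wien's law: T_t/T_c = λ_c/λ_t = 1050/620 = 1.694.
L_t/L_c = (R_t/R_c)²(T_t/T_c)⁴ = (19.0)²(1.694)⁴ = 2970.
F_t/F_c = (L_t/L_c)/(d_t/d_c)² = 2970/(24.5)² = 4.947.

4.95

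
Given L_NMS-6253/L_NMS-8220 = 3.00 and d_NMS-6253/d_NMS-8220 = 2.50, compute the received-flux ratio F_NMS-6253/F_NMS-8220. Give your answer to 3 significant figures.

F = L/(4πd²), so F_NMS-6253/F_NMS-8220 = (L_NMS-6253/L_NMS-8220) / (d_NMS-6253/d_NMS-8220)²
= 3.00 / (2.50)² = 3.00 / 6.250 = 0.4800.

0.480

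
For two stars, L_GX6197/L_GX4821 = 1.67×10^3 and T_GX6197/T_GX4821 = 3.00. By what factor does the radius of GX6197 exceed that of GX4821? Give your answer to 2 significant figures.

4.5

L ∝ R²T⁴ gives R ∝ √L / T², so
R_GX6197/R_GX4821 = √(1.67×10^3) / (3.00)² = 40.87 / 9.000 = 4.541.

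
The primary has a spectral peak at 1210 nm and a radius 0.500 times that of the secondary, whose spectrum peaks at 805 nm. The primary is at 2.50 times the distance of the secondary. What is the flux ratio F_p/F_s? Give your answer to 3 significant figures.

0.00784

Wien's law: T_p/T_s = λ_s/λ_p = 805/1210 = 0.6653.
L_p/L_s = (R_p/R_s)²(T_p/T_s)⁴ = (0.500)²(0.6653)⁴ = 0.04898.
F_p/F_s = (L_p/L_s)/(d_p/d_s)² = 0.04898/(2.50)² = 0.007836.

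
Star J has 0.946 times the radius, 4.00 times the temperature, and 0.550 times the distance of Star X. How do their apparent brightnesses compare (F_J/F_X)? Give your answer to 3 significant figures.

757

L_J/L_X = (R_J/R_X)²(T_J/T_X)⁴ = (0.946)² × (4.00)⁴ = 229.1.
F_J/F_X = (L_J/L_X)/(d_J/d_X)² = 229.1 / (0.550)² = 757.4.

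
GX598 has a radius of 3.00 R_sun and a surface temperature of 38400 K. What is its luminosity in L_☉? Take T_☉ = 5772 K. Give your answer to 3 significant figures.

1.76×10^4 L_☉

L/L_☉ = (R/R_☉)² (T/T_☉)⁴ = (3.00)² × (38400/5772)⁴
       = 9.000 × (6.653)⁴ = 9.000 × 1959 = 1.763×10^4.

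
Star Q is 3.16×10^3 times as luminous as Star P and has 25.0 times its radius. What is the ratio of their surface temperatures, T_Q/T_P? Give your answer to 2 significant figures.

1.5

L ∝ R²T⁴ gives T ∝ (L/R²)^(1/4), so
T_Q/T_P = (3.16×10^3 / 25.0²)^(1/4) = (5.056)^(1/4) = 1.500.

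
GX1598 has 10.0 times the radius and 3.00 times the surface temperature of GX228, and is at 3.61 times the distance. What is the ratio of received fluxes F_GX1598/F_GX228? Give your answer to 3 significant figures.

622

L_GX1598/L_GX228 = (R_GX1598/R_GX228)²(T_GX1598/T_GX228)⁴ = (10.0)² × (3.00)⁴ = 8100.
F_GX1598/F_GX228 = (L_GX1598/L_GX228)/(d_GX1598/d_GX228)² = 8100 / (3.61)² = 621.5.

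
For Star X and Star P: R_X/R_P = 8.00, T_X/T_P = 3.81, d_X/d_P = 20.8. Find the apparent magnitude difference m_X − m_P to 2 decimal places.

-3.73

L_X/L_P = (8.00)²(3.81)⁴ = 1.349×10^4.
F_X/F_P = (L_X/L_P)/(d_X/d_P)² = 1.349×10^4/432.6 = 31.17.
m_X − m_P = −2.5 log₁₀(31.17) = -3.73.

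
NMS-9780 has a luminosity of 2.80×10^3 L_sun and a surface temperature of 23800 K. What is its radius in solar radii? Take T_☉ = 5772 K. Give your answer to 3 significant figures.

R/R_☉ = √(L/L_☉) / (T/T_☉)² = √(2.80×10^3) / (4.123)²
       = 52.92 / 17.00 = 3.112.

3.11 solar radii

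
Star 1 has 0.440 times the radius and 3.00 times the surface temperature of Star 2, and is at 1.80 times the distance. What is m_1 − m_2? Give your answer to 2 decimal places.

-1.71

L_1/L_2 = (0.440)²(3.00)⁴ = 15.68.
F_1/F_2 = (L_1/L_2)/(d_1/d_2)² = 15.68/3.240 = 4.840.
m_1 − m_2 = −2.5 log₁₀(4.840) = -1.71.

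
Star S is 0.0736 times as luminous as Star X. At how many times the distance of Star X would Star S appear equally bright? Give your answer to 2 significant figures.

0.27

Equal flux requires L_S/d_S² = L_X/d_X², so d_S/d_X = √(L_S/L_X)
= √(0.0736) = 0.2713.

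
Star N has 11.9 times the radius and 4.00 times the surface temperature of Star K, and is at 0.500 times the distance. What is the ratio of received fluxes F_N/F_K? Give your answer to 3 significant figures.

L_N/L_K = (R_N/R_K)²(T_N/T_K)⁴ = (11.9)² × (4.00)⁴ = 3.625×10^4.
F_N/F_K = (L_N/L_K)/(d_N/d_K)² = 3.625×10^4 / (0.500)² = 1.450×10^5.

1.45×10^5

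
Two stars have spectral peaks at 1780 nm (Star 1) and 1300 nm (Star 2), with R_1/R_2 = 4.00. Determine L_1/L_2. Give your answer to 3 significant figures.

4.55

Wien's law gives T ∝ 1/λ_max, so T_1/T_2 = λ_2/λ_1 = 1300/1780 = 0.7303.
Then L ∝ R²T⁴ gives L_1/L_2 = (4.00)² × (0.7303)⁴ = 16.00 × 0.2845 = 4.552.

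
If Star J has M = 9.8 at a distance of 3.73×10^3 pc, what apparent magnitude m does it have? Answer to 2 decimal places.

22.66

m = M + 5 log₁₀(d/10 pc) = 9.8 + 5 log₁₀(3.73×10^3/10)
  = 9.8 + 5 × 2.572 = 9.8 + 12.86 = 22.66.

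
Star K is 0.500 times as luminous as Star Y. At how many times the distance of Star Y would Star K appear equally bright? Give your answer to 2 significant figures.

0.71

Equal flux requires L_K/d_K² = L_Y/d_Y², so d_K/d_Y = √(L_K/L_Y)
= √(0.500) = 0.7071.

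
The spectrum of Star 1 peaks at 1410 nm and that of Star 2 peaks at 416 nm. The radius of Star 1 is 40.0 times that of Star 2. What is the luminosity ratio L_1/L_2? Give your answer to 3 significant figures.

Wien's law gives T ∝ 1/λ_max, so T_1/T_2 = λ_2/λ_1 = 416/1410 = 0.2950.
Then L ∝ R²T⁴ gives L_1/L_2 = (40.0)² × (0.2950)⁴ = 1600 × 0.007577 = 12.12.

12.1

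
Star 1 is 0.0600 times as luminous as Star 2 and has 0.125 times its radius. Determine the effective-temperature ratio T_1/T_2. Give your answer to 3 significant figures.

L ∝ R²T⁴ gives T ∝ (L/R²)^(1/4), so
T_1/T_2 = (0.0600 / 0.125²)^(1/4) = (3.840)^(1/4) = 1.400.

1.40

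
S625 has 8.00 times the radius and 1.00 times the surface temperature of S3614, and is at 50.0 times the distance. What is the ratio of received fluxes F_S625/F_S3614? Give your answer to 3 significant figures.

L_S625/L_S3614 = (R_S625/R_S3614)²(T_S625/T_S3614)⁴ = (8.00)² × (1.00)⁴ = 64.00.
F_S625/F_S3614 = (L_S625/L_S3614)/(d_S625/d_S3614)² = 64.00 / (50.0)² = 0.02560.

0.0256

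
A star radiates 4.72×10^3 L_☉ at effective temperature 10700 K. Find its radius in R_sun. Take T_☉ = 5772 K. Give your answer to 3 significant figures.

20.0 R_sun

R/R_☉ = √(L/L_☉) / (T/T_☉)² = √(4.72×10^3) / (1.854)²
       = 68.70 / 3.436 = 19.99.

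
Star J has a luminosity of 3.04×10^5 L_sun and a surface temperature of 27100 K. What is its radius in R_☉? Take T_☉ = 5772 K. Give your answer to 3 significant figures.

25.0 R_☉

R/R_☉ = √(L/L_☉) / (T/T_☉)² = √(3.04×10^5) / (4.695)²
       = 551.4 / 22.04 = 25.01.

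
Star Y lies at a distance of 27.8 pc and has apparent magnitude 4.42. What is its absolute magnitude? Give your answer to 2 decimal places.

M = m − 5 log₁₀(d/10 pc) = 4.42 − 5 log₁₀(27.8/10)
  = 4.42 − 5 × 0.444 = 4.42 − 2.22 = 2.20.

2.20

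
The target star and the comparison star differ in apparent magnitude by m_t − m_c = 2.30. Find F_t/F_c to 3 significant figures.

0.120

F_t/F_c = 10^(−(m_t − m_c)/2.5) = 10^(-2.30/2.5) = 10^-0.920 = 0.1202.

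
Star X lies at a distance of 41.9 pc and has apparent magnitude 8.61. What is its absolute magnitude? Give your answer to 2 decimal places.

M = m − 5 log₁₀(d/10 pc) = 8.61 − 5 log₁₀(41.9/10)
  = 8.61 − 5 × 0.622 = 8.61 − 3.11 = 5.50.

5.50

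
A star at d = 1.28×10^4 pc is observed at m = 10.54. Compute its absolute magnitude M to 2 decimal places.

M = m − 5 log₁₀(d/10 pc) = 10.54 − 5 log₁₀(1.28×10^4/10)
  = 10.54 − 5 × 3.107 = 10.54 − 15.54 = -5.00.

-5.00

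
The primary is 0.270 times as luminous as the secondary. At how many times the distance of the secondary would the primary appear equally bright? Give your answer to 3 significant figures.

0.520

Equal flux requires L_p/d_p² = L_s/d_s², so d_p/d_s = √(L_p/L_s)
= √(0.270) = 0.5196.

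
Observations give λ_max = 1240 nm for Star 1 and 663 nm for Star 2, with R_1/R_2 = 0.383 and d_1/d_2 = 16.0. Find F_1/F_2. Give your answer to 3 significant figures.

Wien's law: T_1/T_2 = λ_2/λ_1 = 663/1240 = 0.5347.
L_1/L_2 = (R_1/R_2)²(T_1/T_2)⁴ = (0.383)²(0.5347)⁴ = 0.01199.
F_1/F_2 = (L_1/L_2)/(d_1/d_2)² = 0.01199/(16.0)² = 4.683×10^-5.

4.68×10^-5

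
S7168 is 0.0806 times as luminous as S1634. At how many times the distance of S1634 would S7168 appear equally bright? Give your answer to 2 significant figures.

Equal flux requires L_S7168/d_S7168² = L_S1634/d_S1634², so d_S7168/d_S1634 = √(L_S7168/L_S1634)
= √(0.0806) = 0.2839.

0.28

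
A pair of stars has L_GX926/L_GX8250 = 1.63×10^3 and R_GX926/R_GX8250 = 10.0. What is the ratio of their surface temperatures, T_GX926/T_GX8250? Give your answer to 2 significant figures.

2.0

L ∝ R²T⁴ gives T ∝ (L/R²)^(1/4), so
T_GX926/T_GX8250 = (1.63×10^3 / 10.0²)^(1/4) = (16.30)^(1/4) = 2.009.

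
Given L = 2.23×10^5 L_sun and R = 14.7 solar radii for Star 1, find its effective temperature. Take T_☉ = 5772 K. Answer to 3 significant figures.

3.27×10^4 K

T/T_☉ = (L/L_☉)^(1/4) / (R/R_☉)^(1/2)
T = 5772 × (2.23×10^5)^(1/4) / √(14.7) = 5772 × 21.73 / 3.834 = 3.271×10^4 K.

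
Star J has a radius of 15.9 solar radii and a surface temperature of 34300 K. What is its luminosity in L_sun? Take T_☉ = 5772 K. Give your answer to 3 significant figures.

3.15×10^5 L_sun

L/L_☉ = (R/R_☉)² (T/T_☉)⁴ = (15.9)² × (34300/5772)⁴
       = 252.8 × (5.942)⁴ = 252.8 × 1247 = 3.153×10^5.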